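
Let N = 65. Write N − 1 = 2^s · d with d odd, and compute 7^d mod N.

7

65 − 1 = 64 = 2^6 · 1, so d = 1.
7^1 ≡ 7 (mod 65)
1 = 1 in binary powers of 2.
So 7^1 ≡ 7 ≡ 7 (mod 65).
Squaring chain: 7 → 49 → 61 → 16 → 61 → 16; never reaches −1, so base 7 is a Miller–Rabin witness that 65 is composite.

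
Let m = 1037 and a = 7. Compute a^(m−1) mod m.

7^1 ≡ 7 (mod 1037)
7^2 ≡ 7^2 = 49 ≡ 49 (mod 1037)
7^4 ≡ 49^2 = 2401 ≡ 327 (mod 1037)
7^8 ≡ 327^2 = 106929 ≡ 118 (mod 1037)
7^16 ≡ 118^2 = 13924 ≡ 443 (mod 1037)
7^32 ≡ 443^2 = 196249 ≡ 256 (mod 1037)
7^64 ≡ 256^2 = 65536 ≡ 205 (mod 1037)
7^128 ≡ 205^2 = 42025 ≡ 545 (mod 1037)
7^256 ≡ 545^2 = 297025 ≡ 443 (mod 1037)
7^512 ≡ 443^2 = 196249 ≡ 256 (mod 1037)
7^1024 ≡ 256^2 = 65536 ≡ 205 (mod 1037)
1036 = 1024 + 8 + 4 in binary powers of 2.
So 7^1036 ≡ 205 · 118 · 327 ≡ 931 (mod 1037).
Since 931 ≠ 1, base 7 is a Fermat witness: 1037 is composite.

931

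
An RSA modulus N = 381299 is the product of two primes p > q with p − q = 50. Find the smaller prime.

Since p = q + 50, we have 381299 = q(q + 50), so q² + 50q − 381299 = 0.
Discriminant: 50² + 4·381299 = 2500 + 1525196 = 1527696; √1527696 = 1236.
q = (−50 + 1236)/2 = 593, and p = q + 50 = 643.
Check: 593 · 643 = 381299.

593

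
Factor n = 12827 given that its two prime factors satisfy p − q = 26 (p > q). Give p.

127

Since p = q + 26, we have 12827 = q(q + 26), so q² + 26q − 12827 = 0.
Discriminant: 26² + 4·12827 = 676 + 51308 = 51984; √51984 = 228.
q = (−26 + 228)/2 = 101, and p = q + 26 = 127.
Check: 101 · 127 = 12827.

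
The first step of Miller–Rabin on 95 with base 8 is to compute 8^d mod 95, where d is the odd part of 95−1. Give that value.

12

95 − 1 = 94 = 2^1 · 47, so d = 47.
8^1 ≡ 8 (mod 95)
8^2 ≡ 8^2 = 64 ≡ 64 (mod 95)
8^4 ≡ 64^2 = 4096 ≡ 11 (mod 95)
8^8 ≡ 11^2 = 121 ≡ 26 (mod 95)
8^16 ≡ 26^2 = 676 ≡ 11 (mod 95)
8^32 ≡ 11^2 = 121 ≡ 26 (mod 95)
47 = 32 + 8 + 4 + 2 + 1 in binary powers of 2.
So 8^47 ≡ 26 · 26 · 11 · 64 · 8 ≡ 12 (mod 95).
Squaring chain: 12; never reaches −1, so base 8 is a Miller–Rabin witness that 95 is composite.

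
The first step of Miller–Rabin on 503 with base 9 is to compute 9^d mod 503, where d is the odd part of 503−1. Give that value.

503 − 1 = 502 = 2^1 · 251, so d = 251.
9^1 ≡ 9 (mod 503)
9^2 ≡ 9^2 = 81 ≡ 81 (mod 503)
9^4 ≡ 81^2 = 6561 ≡ 22 (mod 503)
9^8 ≡ 22^2 = 484 ≡ 484 (mod 503)
9^16 ≡ 484^2 = 234256 ≡ 361 (mod 503)
9^32 ≡ 361^2 = 130321 ≡ 44 (mod 503)
9^64 ≡ 44^2 = 1936 ≡ 427 (mod 503)
9^128 ≡ 427^2 = 182329 ≡ 243 (mod 503)
251 = 128 + 64 + 32 + 16 + 8 + 2 + 1 in binary powers of 2.
So 9^251 ≡ 243 · 427 · 44 · 361 · 484 · 81 · 9 ≡ 1 (mod 503).
Since 9^d ≡ 1 (mod 503), base 9 does not prove 503 composite.

1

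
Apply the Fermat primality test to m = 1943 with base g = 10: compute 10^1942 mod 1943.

992

10^1 ≡ 10 (mod 1943)
10^2 ≡ 10^2 = 100 ≡ 100 (mod 1943)
10^4 ≡ 100^2 = 10000 ≡ 285 (mod 1943)
10^8 ≡ 285^2 = 81225 ≡ 1562 (mod 1943)
10^16 ≡ 1562^2 = 2439844 ≡ 1379 (mod 1943)
10^32 ≡ 1379^2 = 1901641 ≡ 1387 (mod 1943)
10^64 ≡ 1387^2 = 1923769 ≡ 199 (mod 1943)
10^128 ≡ 199^2 = 39601 ≡ 741 (mod 1943)
10^256 ≡ 741^2 = 549081 ≡ 1155 (mod 1943)
10^512 ≡ 1155^2 = 1334025 ≡ 1127 (mod 1943)
10^1024 ≡ 1127^2 = 1270129 ≡ 1350 (mod 1943)
1942 = 1024 + 512 + 256 + 128 + 16 + 4 + 2 in binary powers of 2.
So 10^1942 ≡ 1350 · 1127 · 1155 · 741 · 1379 · 285 · 100 ≡ 992 (mod 1943).
Since 992 ≠ 1, base 10 is a Fermat witness: 1943 is composite.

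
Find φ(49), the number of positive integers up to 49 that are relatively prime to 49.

42

Factor: 49 = 7^2.
φ(49) = 7^1·(7−1) = 42.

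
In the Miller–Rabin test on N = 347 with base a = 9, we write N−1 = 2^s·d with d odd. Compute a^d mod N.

1

347 − 1 = 346 = 2^1 · 173, so d = 173.
9^1 ≡ 9 (mod 347)
9^2 ≡ 9^2 = 81 ≡ 81 (mod 347)
9^4 ≡ 81^2 = 6561 ≡ 315 (mod 347)
9^8 ≡ 315^2 = 99225 ≡ 330 (mod 347)
9^16 ≡ 330^2 = 108900 ≡ 289 (mod 347)
9^32 ≡ 289^2 = 83521 ≡ 241 (mod 347)
9^64 ≡ 241^2 = 58081 ≡ 132 (mod 347)
9^128 ≡ 132^2 = 17424 ≡ 74 (mod 347)
173 = 128 + 32 + 8 + 4 + 1 in binary powers of 2.
So 9^173 ≡ 74 · 241 · 330 · 315 · 9 ≡ 1 (mod 347).
Since 9^d ≡ 1 (mod 347), base 9 does not prove 347 composite.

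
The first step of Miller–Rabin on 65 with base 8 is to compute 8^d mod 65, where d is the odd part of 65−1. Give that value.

65 − 1 = 64 = 2^6 · 1, so d = 1.
8^1 ≡ 8 (mod 65)
1 = 1 in binary powers of 2.
So 8^1 ≡ 8 ≡ 8 (mod 65).
Squaring chain: 8 → 64 → 1 → 1 → 1 → 1; reaches −1, so base 8 does not prove 65 composite.

8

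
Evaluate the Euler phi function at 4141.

4000

Factor: 4141 = 41 · 101.
φ(4141) = (41−1) · (101−1) = 40 · 100 = 4000.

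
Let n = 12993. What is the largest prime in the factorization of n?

12993 = 3 · 4331
4331 = 61 · 71
71 is prime.
So 12993 = 3 · 61 · 71; the largest prime factor is 71.

71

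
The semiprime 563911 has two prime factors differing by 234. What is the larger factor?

Since p = q + 234, we have 563911 = q(q + 234), so q² + 234q − 563911 = 0.
Discriminant: 234² + 4·563911 = 54756 + 2255644 = 2310400; √2310400 = 1520.
q = (−234 + 1520)/2 = 643, and p = q + 234 = 877.
Check: 643 · 877 = 563911.

877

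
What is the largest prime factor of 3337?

71

3337 = 47 · 71
71 is prime.
So 3337 = 47 · 71; the largest prime factor is 71.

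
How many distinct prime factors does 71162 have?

5

71162 = 2 · 35581
35581 = 7 · 5083
5083 = 13 · 391
391 = 17 · 23
71162 = 2 · 7 · 13 · 17 · 23, which has 5 distinct prime factors.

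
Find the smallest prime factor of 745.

5

745 is odd.
Digit sum 16, not divisible by 3.
Ends in 5: divisible by 5.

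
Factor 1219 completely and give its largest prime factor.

1219 = 23 · 53
53 is prime.
So 1219 = 23 · 53; the largest prime factor is 53.

53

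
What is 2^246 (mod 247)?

2^1 ≡ 2 (mod 247)
2^2 ≡ 2^2 = 4 ≡ 4 (mod 247)
2^4 ≡ 4^2 = 16 ≡ 16 (mod 247)
2^8 ≡ 16^2 = 256 ≡ 9 (mod 247)
2^16 ≡ 9^2 = 81 ≡ 81 (mod 247)
2^32 ≡ 81^2 = 6561 ≡ 139 (mod 247)
2^64 ≡ 139^2 = 19321 ≡ 55 (mod 247)
2^128 ≡ 55^2 = 3025 ≡ 61 (mod 247)
246 = 128 + 64 + 32 + 16 + 4 + 2 in binary powers of 2.
So 2^246 ≡ 61 · 55 · 139 · 81 · 16 · 4 ≡ 220 (mod 247).
Since 220 ≠ 1, base 2 is a Fermat witness: 247 is composite.

220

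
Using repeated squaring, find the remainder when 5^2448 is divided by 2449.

5^1 ≡ 5 (mod 2449)
5^2 ≡ 5^2 = 25 ≡ 25 (mod 2449)
5^4 ≡ 25^2 = 625 ≡ 625 (mod 2449)
5^8 ≡ 625^2 = 390625 ≡ 1234 (mod 2449)
5^16 ≡ 1234^2 = 1522756 ≡ 1927 (mod 2449)
5^32 ≡ 1927^2 = 3713329 ≡ 645 (mod 2449)
5^64 ≡ 645^2 = 416025 ≡ 2144 (mod 2449)
5^128 ≡ 2144^2 = 4596736 ≡ 2412 (mod 2449)
5^256 ≡ 2412^2 = 5817744 ≡ 1369 (mod 2449)
5^512 ≡ 1369^2 = 1874161 ≡ 676 (mod 2449)
5^1024 ≡ 676^2 = 456976 ≡ 1462 (mod 2449)
5^2048 ≡ 1462^2 = 2137444 ≡ 1916 (mod 2449)
2448 = 2048 + 256 + 128 + 16 in binary powers of 2.
So 5^2448 ≡ 1916 · 1369 · 2412 · 1927 ≡ 1985 (mod 2449).
Since 1985 ≠ 1, base 5 is a Fermat witness: 2449 is composite.

1985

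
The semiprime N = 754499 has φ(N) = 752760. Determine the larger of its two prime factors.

919

φ(n) = (p−1)(q−1) = n − (p+q) + 1, so p + q = 754499 − 752760 + 1 = 1740.
p and q are the roots of t² − 1740t + 754499 = 0.
Discriminant: 1740² − 4·754499 = 3027600 − 3017996 = 9604; √9604 = 98.
q = (1740 − 98)/2 = 821, p = (1740 + 98)/2 = 919.
Check: 821 · 919 = 754499.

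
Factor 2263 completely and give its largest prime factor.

73

2263 = 31 · 73
73 is prime.
So 2263 = 31 · 73; the largest prime factor is 73.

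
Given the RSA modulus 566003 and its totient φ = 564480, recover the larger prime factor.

883

φ(n) = (p−1)(q−1) = n − (p+q) + 1, so p + q = 566003 − 564480 + 1 = 1524.
p and q are the roots of t² − 1524t + 566003 = 0.
Discriminant: 1524² − 4·566003 = 2322576 − 2264012 = 58564; √58564 = 242.
q = (1524 − 242)/2 = 641, p = (1524 + 242)/2 = 883.
Check: 641 · 883 = 566003.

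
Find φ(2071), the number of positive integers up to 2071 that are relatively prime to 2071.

1944

Factor: 2071 = 19 · 109.
φ(2071) = (19−1) · (109−1) = 18 · 108 = 1944.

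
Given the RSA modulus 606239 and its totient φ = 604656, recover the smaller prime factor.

647

φ(n) = (p−1)(q−1) = n − (p+q) + 1, so p + q = 606239 − 604656 + 1 = 1584.
p and q are the roots of t² − 1584t + 606239 = 0.
Discriminant: 1584² − 4·606239 = 2509056 − 2424956 = 84100; √84100 = 290.
q = (1584 − 290)/2 = 647, p = (1584 + 290)/2 = 937.
Check: 647 · 937 = 606239.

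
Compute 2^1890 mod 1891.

1768

2^1 ≡ 2 (mod 1891)
2^2 ≡ 2^2 = 4 ≡ 4 (mod 1891)
2^4 ≡ 4^2 = 16 ≡ 16 (mod 1891)
2^8 ≡ 16^2 = 256 ≡ 256 (mod 1891)
2^16 ≡ 256^2 = 65536 ≡ 1242 (mod 1891)
2^32 ≡ 1242^2 = 1542564 ≡ 1399 (mod 1891)
2^64 ≡ 1399^2 = 1957201 ≡ 16 (mod 1891)
2^128 ≡ 16^2 = 256 ≡ 256 (mod 1891)
2^256 ≡ 256^2 = 65536 ≡ 1242 (mod 1891)
2^512 ≡ 1242^2 = 1542564 ≡ 1399 (mod 1891)
2^1024 ≡ 1399^2 = 1957201 ≡ 16 (mod 1891)
1890 = 1024 + 512 + 256 + 64 + 32 + 2 in binary powers of 2.
So 2^1890 ≡ 16 · 1399 · 1242 · 16 · 1399 · 4 ≡ 1768 (mod 1891).
Since 1768 ≠ 1, base 2 is a Fermat witness: 1891 is composite.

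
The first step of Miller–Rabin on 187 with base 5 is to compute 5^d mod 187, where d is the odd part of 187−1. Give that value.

37

187 − 1 = 186 = 2^1 · 93, so d = 93.
5^1 ≡ 5 (mod 187)
5^2 ≡ 5^2 = 25 ≡ 25 (mod 187)
5^4 ≡ 25^2 = 625 ≡ 64 (mod 187)
5^8 ≡ 64^2 = 4096 ≡ 169 (mod 187)
5^16 ≡ 169^2 = 28561 ≡ 137 (mod 187)
5^32 ≡ 137^2 = 18769 ≡ 69 (mod 187)
5^64 ≡ 69^2 = 4761 ≡ 86 (mod 187)
93 = 64 + 16 + 8 + 4 + 1 in binary powers of 2.
So 5^93 ≡ 86 · 137 · 169 · 64 · 5 ≡ 37 (mod 187).
Squaring chain: 37; never reaches −1, so base 5 is a Miller–Rabin witness that 187 is composite.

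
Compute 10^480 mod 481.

10^1 ≡ 10 (mod 481)
10^2 ≡ 10^2 = 100 ≡ 100 (mod 481)
10^4 ≡ 100^2 = 10000 ≡ 380 (mod 481)
10^8 ≡ 380^2 = 144400 ≡ 100 (mod 481)
10^16 ≡ 100^2 = 10000 ≡ 380 (mod 481)
10^32 ≡ 380^2 = 144400 ≡ 100 (mod 481)
10^64 ≡ 100^2 = 10000 ≡ 380 (mod 481)
10^128 ≡ 380^2 = 144400 ≡ 100 (mod 481)
10^256 ≡ 100^2 = 10000 ≡ 380 (mod 481)
480 = 256 + 128 + 64 + 32 in binary powers of 2.
So 10^480 ≡ 380 · 100 · 380 · 100 ≡ 1 (mod 481).
Since the result is 1, base 10 gives no evidence that 481 is composite.

1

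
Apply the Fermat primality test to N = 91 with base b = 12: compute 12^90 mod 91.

1

12^1 ≡ 12 (mod 91)
12^2 ≡ 12^2 = 144 ≡ 53 (mod 91)
12^4 ≡ 53^2 = 2809 ≡ 79 (mod 91)
12^8 ≡ 79^2 = 6241 ≡ 53 (mod 91)
12^16 ≡ 53^2 = 2809 ≡ 79 (mod 91)
12^32 ≡ 79^2 = 6241 ≡ 53 (mod 91)
12^64 ≡ 53^2 = 2809 ≡ 79 (mod 91)
90 = 64 + 16 + 8 + 2 in binary powers of 2.
So 12^90 ≡ 79 · 79 · 53 · 53 ≡ 1 (mod 91).
Since the result is 1, base 12 gives no evidence that 91 is composite.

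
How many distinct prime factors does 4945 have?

3

4945 = 5 · 989
989 = 23 · 43
4945 = 5 · 23 · 43, which has 3 distinct prime factors.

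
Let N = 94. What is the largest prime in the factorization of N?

47

94 = 2 · 47
47 is prime.
So 94 = 2 · 47; the largest prime factor is 47.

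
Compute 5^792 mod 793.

5^1 ≡ 5 (mod 793)
5^2 ≡ 5^2 = 25 ≡ 25 (mod 793)
5^4 ≡ 25^2 = 625 ≡ 625 (mod 793)
5^8 ≡ 625^2 = 390625 ≡ 469 (mod 793)
5^16 ≡ 469^2 = 219961 ≡ 300 (mod 793)
5^32 ≡ 300^2 = 90000 ≡ 391 (mod 793)
5^64 ≡ 391^2 = 152881 ≡ 625 (mod 793)
5^128 ≡ 625^2 = 390625 ≡ 469 (mod 793)
5^256 ≡ 469^2 = 219961 ≡ 300 (mod 793)
5^512 ≡ 300^2 = 90000 ≡ 391 (mod 793)
792 = 512 + 256 + 16 + 8 in binary powers of 2.
So 5^792 ≡ 391 · 300 · 300 · 469 ≡ 508 (mod 793).
Since 508 ≠ 1, base 5 is a Fermat witness: 793 is composite.

508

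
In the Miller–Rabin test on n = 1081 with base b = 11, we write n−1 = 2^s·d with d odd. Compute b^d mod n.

1009

1081 − 1 = 1080 = 2^3 · 135, so d = 135.
11^1 ≡ 11 (mod 1081)
11^2 ≡ 11^2 = 121 ≡ 121 (mod 1081)
11^4 ≡ 121^2 = 14641 ≡ 588 (mod 1081)
11^8 ≡ 588^2 = 345744 ≡ 905 (mod 1081)
11^16 ≡ 905^2 = 819025 ≡ 708 (mod 1081)
11^32 ≡ 708^2 = 501264 ≡ 761 (mod 1081)
11^64 ≡ 761^2 = 579121 ≡ 786 (mod 1081)
11^128 ≡ 786^2 = 617796 ≡ 545 (mod 1081)
135 = 128 + 4 + 2 + 1 in binary powers of 2.
So 11^135 ≡ 545 · 588 · 121 · 11 ≡ 1009 (mod 1081).
Squaring chain: 1009 → 860 → 196; never reaches −1, so base 11 is a Miller–Rabin witness that 1081 is composite.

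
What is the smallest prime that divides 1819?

1819 is odd.
Digit sum 19, not divisible by 3.
Ends in 9: not divisible by 5.
7: 1819 = 7·259 + 6
11: 1819 = 11·165 + 4
13: 1819 = 13·139 + 12
17: 1819 = 17·107

17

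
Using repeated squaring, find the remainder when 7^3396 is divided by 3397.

7^1 ≡ 7 (mod 3397)
7^2 ≡ 7^2 = 49 ≡ 49 (mod 3397)
7^4 ≡ 49^2 = 2401 ≡ 2401 (mod 3397)
7^8 ≡ 2401^2 = 5764801 ≡ 92 (mod 3397)
7^16 ≡ 92^2 = 8464 ≡ 1670 (mod 3397)
7^32 ≡ 1670^2 = 2788900 ≡ 3360 (mod 3397)
7^64 ≡ 3360^2 = 11289600 ≡ 1369 (mod 3397)
7^128 ≡ 1369^2 = 1874161 ≡ 2414 (mod 3397)
7^256 ≡ 2414^2 = 5827396 ≡ 1541 (mod 3397)
7^512 ≡ 1541^2 = 2374681 ≡ 178 (mod 3397)
7^1024 ≡ 178^2 = 31684 ≡ 1111 (mod 3397)
7^2048 ≡ 1111^2 = 1234321 ≡ 1210 (mod 3397)
3396 = 2048 + 1024 + 256 + 64 + 4 in binary powers of 2.
So 7^3396 ≡ 1210 · 1111 · 1541 · 1369 · 2401 ≡ 3054 (mod 3397).
Since 3054 ≠ 1, base 7 is a Fermat witness: 3397 is composite.

3054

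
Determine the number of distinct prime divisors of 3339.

3

3339 = 3^2 · 371
371 = 7 · 53
3339 = 3^2 · 7 · 53, which has 3 distinct prime factors.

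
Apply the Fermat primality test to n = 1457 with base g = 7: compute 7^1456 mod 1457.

1278

7^1 ≡ 7 (mod 1457)
7^2 ≡ 7^2 = 49 ≡ 49 (mod 1457)
7^4 ≡ 49^2 = 2401 ≡ 944 (mod 1457)
7^8 ≡ 944^2 = 891136 ≡ 909 (mod 1457)
7^16 ≡ 909^2 = 826281 ≡ 162 (mod 1457)
7^32 ≡ 162^2 = 26244 ≡ 18 (mod 1457)
7^64 ≡ 18^2 = 324 ≡ 324 (mod 1457)
7^128 ≡ 324^2 = 104976 ≡ 72 (mod 1457)
7^256 ≡ 72^2 = 5184 ≡ 813 (mod 1457)
7^512 ≡ 813^2 = 660969 ≡ 948 (mod 1457)
7^1024 ≡ 948^2 = 898704 ≡ 1192 (mod 1457)
1456 = 1024 + 256 + 128 + 32 + 16 in binary powers of 2.
So 7^1456 ≡ 1192 · 813 · 72 · 18 · 162 ≡ 1278 (mod 1457).
Since 1278 ≠ 1, base 7 is a Fermat witness: 1457 is composite.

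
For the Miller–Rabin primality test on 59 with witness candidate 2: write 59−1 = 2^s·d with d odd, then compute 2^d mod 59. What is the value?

58

59 − 1 = 58 = 2^1 · 29, so d = 29.
2^1 ≡ 2 (mod 59)
2^2 ≡ 2^2 = 4 ≡ 4 (mod 59)
2^4 ≡ 4^2 = 16 ≡ 16 (mod 59)
2^8 ≡ 16^2 = 256 ≡ 20 (mod 59)
2^16 ≡ 20^2 = 400 ≡ 46 (mod 59)
29 = 16 + 8 + 4 + 1 in binary powers of 2.
So 2^29 ≡ 46 · 20 · 16 · 2 ≡ 58 (mod 59).
Since 2^d ≡ 58 (mod 59), base 2 does not prove 59 composite.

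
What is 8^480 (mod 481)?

8^1 ≡ 8 (mod 481)
8^2 ≡ 8^2 = 64 ≡ 64 (mod 481)
8^4 ≡ 64^2 = 4096 ≡ 248 (mod 481)
8^8 ≡ 248^2 = 61504 ≡ 417 (mod 481)
8^16 ≡ 417^2 = 173889 ≡ 248 (mod 481)
8^32 ≡ 248^2 = 61504 ≡ 417 (mod 481)
8^64 ≡ 417^2 = 173889 ≡ 248 (mod 481)
8^128 ≡ 248^2 = 61504 ≡ 417 (mod 481)
8^256 ≡ 417^2 = 173889 ≡ 248 (mod 481)
480 = 256 + 128 + 64 + 32 in binary powers of 2.
So 8^480 ≡ 248 · 417 · 248 · 417 ≡ 1 (mod 481).
Since the result is 1, base 8 gives no evidence that 481 is composite.

1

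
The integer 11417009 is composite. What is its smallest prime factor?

89

11417009 is odd.
Digit sum 23, not divisible by 3.
Ends in 9: not divisible by 5.
7: 11417009 = 7·1631001 + 2
11: 11417009 = 11·1037909 + 10
13: 11417009 = 13·878231 + 6
17: 11417009 = 17·671588 + 13
19: 11417009 = 19·600895 + 4
23: 11417009 = 23·496391 + 16
29: 11417009 = 29·393689 + 28
31: 11417009 = 31·368290 + 19
37: 11417009 = 37·308567 + 30
41: 11417009 = 41·278463 + 26
43: 11417009 = 43·265511 + 36
47: 11417009 = 47·242915 + 4
53: 11417009 = 53·215415 + 14
59: 11417009 = 59·193508 + 37
61: 11417009 = 61·187164 + 5
67: 11417009 = 67·170403 + 8
71: 11417009 = 71·160802 + 67
73: 11417009 = 73·156397 + 28
79: 11417009 = 79·144519 + 8
83: 11417009 = 83·137554 + 27
89: 11417009 = 89·128281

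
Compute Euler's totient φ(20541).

Factor: 20541 = 3 · 41 · 167.
φ(20541) = (3−1) · (41−1) · (167−1) = 2 · 40 · 166 = 13280.

13280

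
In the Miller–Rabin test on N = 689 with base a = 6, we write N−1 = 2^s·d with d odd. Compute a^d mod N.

689 − 1 = 688 = 2^4 · 43, so d = 43.
6^1 ≡ 6 (mod 689)
6^2 ≡ 6^2 = 36 ≡ 36 (mod 689)
6^4 ≡ 36^2 = 1296 ≡ 607 (mod 689)
6^8 ≡ 607^2 = 368449 ≡ 523 (mod 689)
6^16 ≡ 523^2 = 273529 ≡ 685 (mod 689)
6^32 ≡ 685^2 = 469225 ≡ 16 (mod 689)
43 = 32 + 8 + 2 + 1 in binary powers of 2.
So 6^43 ≡ 16 · 523 · 36 · 6 ≡ 241 (mod 689).
Squaring chain: 241 → 205 → 685 → 16; never reaches −1, so base 6 is a Miller–Rabin witness that 689 is composite.

241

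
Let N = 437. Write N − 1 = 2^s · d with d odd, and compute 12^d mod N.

437 − 1 = 436 = 2^2 · 109, so d = 109.
12^1 ≡ 12 (mod 437)
12^2 ≡ 12^2 = 144 ≡ 144 (mod 437)
12^4 ≡ 144^2 = 20736 ≡ 197 (mod 437)
12^8 ≡ 197^2 = 38809 ≡ 353 (mod 437)
12^16 ≡ 353^2 = 124609 ≡ 64 (mod 437)
12^32 ≡ 64^2 = 4096 ≡ 163 (mod 437)
12^64 ≡ 163^2 = 26569 ≡ 349 (mod 437)
109 = 64 + 32 + 8 + 4 + 1 in binary powers of 2.
So 12^109 ≡ 349 · 163 · 353 · 197 · 12 ≡ 278 (mod 437).
Squaring chain: 278 → 372; never reaches −1, so base 12 is a Miller–Rabin witness that 437 is composite.

278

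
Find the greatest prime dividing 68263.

68263 = 13 · 5251
5251 = 59 · 89
89 is prime.
So 68263 = 13 · 59 · 89; the largest prime factor is 89.

89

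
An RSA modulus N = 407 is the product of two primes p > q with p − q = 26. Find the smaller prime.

Since p = q + 26, we have 407 = q(q + 26), so q² + 26q − 407 = 0.
Discriminant: 26² + 4·407 = 676 + 1628 = 2304; √2304 = 48.
q = (−26 + 48)/2 = 11, and p = q + 26 = 37.
Check: 11 · 37 = 407.

11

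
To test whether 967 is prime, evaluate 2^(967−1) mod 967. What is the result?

2^1 ≡ 2 (mod 967)
2^2 ≡ 2^2 = 4 ≡ 4 (mod 967)
2^4 ≡ 4^2 = 16 ≡ 16 (mod 967)
2^8 ≡ 16^2 = 256 ≡ 256 (mod 967)
2^16 ≡ 256^2 = 65536 ≡ 747 (mod 967)
2^32 ≡ 747^2 = 558009 ≡ 50 (mod 967)
2^64 ≡ 50^2 = 2500 ≡ 566 (mod 967)
2^128 ≡ 566^2 = 320356 ≡ 279 (mod 967)
2^256 ≡ 279^2 = 77841 ≡ 481 (mod 967)
2^512 ≡ 481^2 = 231361 ≡ 248 (mod 967)
966 = 512 + 256 + 128 + 64 + 4 + 2 in binary powers of 2.
So 2^966 ≡ 248 · 481 · 279 · 566 · 16 · 4 ≡ 1 (mod 967).
Since the result is 1, base 2 gives no evidence that 967 is composite.

1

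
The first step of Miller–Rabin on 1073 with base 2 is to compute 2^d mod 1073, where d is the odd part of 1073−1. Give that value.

540

1073 − 1 = 1072 = 2^4 · 67, so d = 67.
2^1 ≡ 2 (mod 1073)
2^2 ≡ 2^2 = 4 ≡ 4 (mod 1073)
2^4 ≡ 4^2 = 16 ≡ 16 (mod 1073)
2^8 ≡ 16^2 = 256 ≡ 256 (mod 1073)
2^16 ≡ 256^2 = 65536 ≡ 83 (mod 1073)
2^32 ≡ 83^2 = 6889 ≡ 451 (mod 1073)
2^64 ≡ 451^2 = 203401 ≡ 604 (mod 1073)
67 = 64 + 2 + 1 in binary powers of 2.
So 2^67 ≡ 604 · 4 · 2 ≡ 540 (mod 1073).
Squaring chain: 540 → 817 → 83 → 451; never reaches −1, so base 2 is a Miller–Rabin witness that 1073 is composite.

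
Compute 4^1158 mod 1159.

4^1 ≡ 4 (mod 1159)
4^2 ≡ 4^2 = 16 ≡ 16 (mod 1159)
4^4 ≡ 16^2 = 256 ≡ 256 (mod 1159)
4^8 ≡ 256^2 = 65536 ≡ 632 (mod 1159)
4^16 ≡ 632^2 = 399424 ≡ 728 (mod 1159)
4^32 ≡ 728^2 = 529984 ≡ 321 (mod 1159)
4^64 ≡ 321^2 = 103041 ≡ 1049 (mod 1159)
4^128 ≡ 1049^2 = 1100401 ≡ 510 (mod 1159)
4^256 ≡ 510^2 = 260100 ≡ 484 (mod 1159)
4^512 ≡ 484^2 = 234256 ≡ 138 (mod 1159)
4^1024 ≡ 138^2 = 19044 ≡ 500 (mod 1159)
1158 = 1024 + 128 + 4 + 2 in binary powers of 2.
So 4^1158 ≡ 500 · 510 · 256 · 16 ≡ 790 (mod 1159).
Since 790 ≠ 1, base 4 is a Fermat witness: 1159 is composite.

790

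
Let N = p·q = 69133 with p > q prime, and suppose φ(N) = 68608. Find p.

269

φ(n) = (p−1)(q−1) = n − (p+q) + 1, so p + q = 69133 − 68608 + 1 = 526.
p and q are the roots of t² − 526t + 69133 = 0.
Discriminant: 526² − 4·69133 = 276676 − 276532 = 144; √144 = 12.
q = (526 − 12)/2 = 257, p = (526 + 12)/2 = 269.
Check: 257 · 269 = 69133.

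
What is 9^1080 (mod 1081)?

9^1 ≡ 9 (mod 1081)
9^2 ≡ 9^2 = 81 ≡ 81 (mod 1081)
9^4 ≡ 81^2 = 6561 ≡ 75 (mod 1081)
9^8 ≡ 75^2 = 5625 ≡ 220 (mod 1081)
9^16 ≡ 220^2 = 48400 ≡ 836 (mod 1081)
9^32 ≡ 836^2 = 698896 ≡ 570 (mod 1081)
9^64 ≡ 570^2 = 324900 ≡ 600 (mod 1081)
9^128 ≡ 600^2 = 360000 ≡ 27 (mod 1081)
9^256 ≡ 27^2 = 729 ≡ 729 (mod 1081)
9^512 ≡ 729^2 = 531441 ≡ 670 (mod 1081)
9^1024 ≡ 670^2 = 448900 ≡ 285 (mod 1081)
1080 = 1024 + 32 + 16 + 8 in binary powers of 2.
So 9^1080 ≡ 285 · 570 · 836 · 220 ≡ 679 (mod 1081).
Since 679 ≠ 1, base 9 is a Fermat witness: 1081 is composite.

679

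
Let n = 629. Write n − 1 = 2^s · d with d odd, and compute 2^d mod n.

629 − 1 = 628 = 2^2 · 157, so d = 157.
2^1 ≡ 2 (mod 629)
2^2 ≡ 2^2 = 4 ≡ 4 (mod 629)
2^4 ≡ 4^2 = 16 ≡ 16 (mod 629)
2^8 ≡ 16^2 = 256 ≡ 256 (mod 629)
2^16 ≡ 256^2 = 65536 ≡ 120 (mod 629)
2^32 ≡ 120^2 = 14400 ≡ 562 (mod 629)
2^64 ≡ 562^2 = 315844 ≡ 86 (mod 629)
2^128 ≡ 86^2 = 7396 ≡ 477 (mod 629)
157 = 128 + 16 + 8 + 4 + 1 in binary powers of 2.
So 2^157 ≡ 477 · 120 · 256 · 16 · 2 ≡ 15 (mod 629).
Squaring chain: 15 → 225; never reaches −1, so base 2 is a Miller–Rabin witness that 629 is composite.

15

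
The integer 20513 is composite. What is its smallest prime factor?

20513 is odd.
Digit sum 11, not divisible by 3.
Ends in 3: not divisible by 5.
7: 20513 = 7·2930 + 3
11: 20513 = 11·1864 + 9
13: 20513 = 13·1577 + 12
17: 20513 = 17·1206 + 11
19: 20513 = 19·1079 + 12
23: 20513 = 23·891 + 20
29: 20513 = 29·707 + 10
31: 20513 = 31·661 + 22
37: 20513 = 37·554 + 15
41: 20513 = 41·500 + 13
43: 20513 = 43·477 + 2
47: 20513 = 47·436 + 21
53: 20513 = 53·387 + 2
59: 20513 = 59·347 + 40
61: 20513 = 61·336 + 17
67: 20513 = 67·306 + 11
71: 20513 = 71·288 + 65
73: 20513 = 73·281

73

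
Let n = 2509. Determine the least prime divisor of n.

13

2509 is odd.
Digit sum 16, not divisible by 3.
Ends in 9: not divisible by 5.
7: 2509 = 7·358 + 3
11: 2509 = 11·228 + 1
13: 2509 = 13·193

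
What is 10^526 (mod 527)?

382

10^1 ≡ 10 (mod 527)
10^2 ≡ 10^2 = 100 ≡ 100 (mod 527)
10^4 ≡ 100^2 = 10000 ≡ 514 (mod 527)
10^8 ≡ 514^2 = 264196 ≡ 169 (mod 527)
10^16 ≡ 169^2 = 28561 ≡ 103 (mod 527)
10^32 ≡ 103^2 = 10609 ≡ 69 (mod 527)
10^64 ≡ 69^2 = 4761 ≡ 18 (mod 527)
10^128 ≡ 18^2 = 324 ≡ 324 (mod 527)
10^256 ≡ 324^2 = 104976 ≡ 103 (mod 527)
10^512 ≡ 103^2 = 10609 ≡ 69 (mod 527)
526 = 512 + 8 + 4 + 2 in binary powers of 2.
So 10^526 ≡ 69 · 169 · 514 · 100 ≡ 382 (mod 527).
Since 382 ≠ 1, base 10 is a Fermat witness: 527 is composite.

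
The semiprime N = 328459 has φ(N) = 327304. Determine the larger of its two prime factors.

653

φ(n) = (p−1)(q−1) = n − (p+q) + 1, so p + q = 328459 − 327304 + 1 = 1156.
p and q are the roots of t² − 1156t + 328459 = 0.
Discriminant: 1156² − 4·328459 = 1336336 − 1313836 = 22500; √22500 = 150.
q = (1156 − 150)/2 = 503, p = (1156 + 150)/2 = 653.
Check: 503 · 653 = 328459.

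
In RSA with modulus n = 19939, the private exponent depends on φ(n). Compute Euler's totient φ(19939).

19656

Factor: 19939 = 127 · 157.
φ(19939) = (127−1) · (157−1) = 126 · 156 = 19656.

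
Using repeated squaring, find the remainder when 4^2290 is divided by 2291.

4^1 ≡ 4 (mod 2291)
4^2 ≡ 4^2 = 16 ≡ 16 (mod 2291)
4^4 ≡ 16^2 = 256 ≡ 256 (mod 2291)
4^8 ≡ 256^2 = 65536 ≡ 1388 (mod 2291)
4^16 ≡ 1388^2 = 1926544 ≡ 2104 (mod 2291)
4^32 ≡ 2104^2 = 4426816 ≡ 604 (mod 2291)
4^64 ≡ 604^2 = 364816 ≡ 547 (mod 2291)
4^128 ≡ 547^2 = 299209 ≡ 1379 (mod 2291)
4^256 ≡ 1379^2 = 1901641 ≡ 111 (mod 2291)
4^512 ≡ 111^2 = 12321 ≡ 866 (mod 2291)
4^1024 ≡ 866^2 = 749956 ≡ 799 (mod 2291)
4^2048 ≡ 799^2 = 638401 ≡ 1503 (mod 2291)
2290 = 2048 + 128 + 64 + 32 + 16 + 2 in binary powers of 2.
So 4^2290 ≡ 1503 · 1379 · 547 · 604 · 2104 · 16 ≡ 1591 (mod 2291).
Since 1591 ≠ 1, base 4 is a Fermat witness: 2291 is composite.

1591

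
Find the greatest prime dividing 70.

70 = 2 · 35
35 = 5 · 7
7 is prime.
So 70 = 2 · 5 · 7; the largest prime factor is 7.

7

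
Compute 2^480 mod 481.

2^1 ≡ 2 (mod 481)
2^2 ≡ 2^2 = 4 ≡ 4 (mod 481)
2^4 ≡ 4^2 = 16 ≡ 16 (mod 481)
2^8 ≡ 16^2 = 256 ≡ 256 (mod 481)
2^16 ≡ 256^2 = 65536 ≡ 120 (mod 481)
2^32 ≡ 120^2 = 14400 ≡ 451 (mod 481)
2^64 ≡ 451^2 = 203401 ≡ 419 (mod 481)
2^128 ≡ 419^2 = 175561 ≡ 477 (mod 481)
2^256 ≡ 477^2 = 227529 ≡ 16 (mod 481)
480 = 256 + 128 + 64 + 32 in binary powers of 2.
So 2^480 ≡ 16 · 477 · 419 · 451 ≡ 248 (mod 481).
Since 248 ≠ 1, base 2 is a Fermat witness: 481 is composite.

248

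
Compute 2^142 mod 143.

114

2^1 ≡ 2 (mod 143)
2^2 ≡ 2^2 = 4 ≡ 4 (mod 143)
2^4 ≡ 4^2 = 16 ≡ 16 (mod 143)
2^8 ≡ 16^2 = 256 ≡ 113 (mod 143)
2^16 ≡ 113^2 = 12769 ≡ 42 (mod 143)
2^32 ≡ 42^2 = 1764 ≡ 48 (mod 143)
2^64 ≡ 48^2 = 2304 ≡ 16 (mod 143)
2^128 ≡ 16^2 = 256 ≡ 113 (mod 143)
142 = 128 + 8 + 4 + 2 in binary powers of 2.
So 2^142 ≡ 113 · 113 · 16 · 4 ≡ 114 (mod 143).
Since 114 ≠ 1, base 2 is a Fermat witness: 143 is composite.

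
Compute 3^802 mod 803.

284

3^1 ≡ 3 (mod 803)
3^2 ≡ 3^2 = 9 ≡ 9 (mod 803)
3^4 ≡ 9^2 = 81 ≡ 81 (mod 803)
3^8 ≡ 81^2 = 6561 ≡ 137 (mod 803)
3^16 ≡ 137^2 = 18769 ≡ 300 (mod 803)
3^32 ≡ 300^2 = 90000 ≡ 64 (mod 803)
3^64 ≡ 64^2 = 4096 ≡ 81 (mod 803)
3^128 ≡ 81^2 = 6561 ≡ 137 (mod 803)
3^256 ≡ 137^2 = 18769 ≡ 300 (mod 803)
3^512 ≡ 300^2 = 90000 ≡ 64 (mod 803)
802 = 512 + 256 + 32 + 2 in binary powers of 2.
So 3^802 ≡ 64 · 300 · 64 · 9 ≡ 284 (mod 803).
Since 284 ≠ 1, base 3 is a Fermat witness: 803 is composite.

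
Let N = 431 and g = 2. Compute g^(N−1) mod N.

2^1 ≡ 2 (mod 431)
2^2 ≡ 2^2 = 4 ≡ 4 (mod 431)
2^4 ≡ 4^2 = 16 ≡ 16 (mod 431)
2^8 ≡ 16^2 = 256 ≡ 256 (mod 431)
2^16 ≡ 256^2 = 65536 ≡ 24 (mod 431)
2^32 ≡ 24^2 = 576 ≡ 145 (mod 431)
2^64 ≡ 145^2 = 21025 ≡ 337 (mod 431)
2^128 ≡ 337^2 = 113569 ≡ 216 (mod 431)
2^256 ≡ 216^2 = 46656 ≡ 108 (mod 431)
430 = 256 + 128 + 32 + 8 + 4 + 2 in binary powers of 2.
So 2^430 ≡ 108 · 216 · 145 · 256 · 16 · 4 ≡ 1 (mod 431).
Since the result is 1, base 2 gives no evidence that 431 is composite.

1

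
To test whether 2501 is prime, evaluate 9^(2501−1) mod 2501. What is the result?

9^1 ≡ 9 (mod 2501)
9^2 ≡ 9^2 = 81 ≡ 81 (mod 2501)
9^4 ≡ 81^2 = 6561 ≡ 1559 (mod 2501)
9^8 ≡ 1559^2 = 2430481 ≡ 2010 (mod 2501)
9^16 ≡ 2010^2 = 4040100 ≡ 985 (mod 2501)
9^32 ≡ 985^2 = 970225 ≡ 2338 (mod 2501)
9^64 ≡ 2338^2 = 5466244 ≡ 1559 (mod 2501)
9^128 ≡ 1559^2 = 2430481 ≡ 2010 (mod 2501)
9^256 ≡ 2010^2 = 4040100 ≡ 985 (mod 2501)
9^512 ≡ 985^2 = 970225 ≡ 2338 (mod 2501)
9^1024 ≡ 2338^2 = 5466244 ≡ 1559 (mod 2501)
9^2048 ≡ 1559^2 = 2430481 ≡ 2010 (mod 2501)
2500 = 2048 + 256 + 128 + 64 + 4 in binary powers of 2.
So 9^2500 ≡ 2010 · 985 · 2010 · 1559 · 1559 ≡ 1 (mod 2501).
Since the result is 1, base 9 gives no evidence that 2501 is composite.

1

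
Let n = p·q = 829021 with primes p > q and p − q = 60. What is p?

941

Since p = q + 60, we have 829021 = q(q + 60), so q² + 60q − 829021 = 0.
Discriminant: 60² + 4·829021 = 3600 + 3316084 = 3319684; √3319684 = 1822.
q = (−60 + 1822)/2 = 881, and p = q + 60 = 941.
Check: 881 · 941 = 829021.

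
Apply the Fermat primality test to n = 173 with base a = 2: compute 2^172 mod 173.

1

2^1 ≡ 2 (mod 173)
2^2 ≡ 2^2 = 4 ≡ 4 (mod 173)
2^4 ≡ 4^2 = 16 ≡ 16 (mod 173)
2^8 ≡ 16^2 = 256 ≡ 83 (mod 173)
2^16 ≡ 83^2 = 6889 ≡ 142 (mod 173)
2^32 ≡ 142^2 = 20164 ≡ 96 (mod 173)
2^64 ≡ 96^2 = 9216 ≡ 47 (mod 173)
2^128 ≡ 47^2 = 2209 ≡ 133 (mod 173)
172 = 128 + 32 + 8 + 4 in binary powers of 2.
So 2^172 ≡ 133 · 96 · 83 · 16 ≡ 1 (mod 173).
Since the result is 1, base 2 gives no evidence that 173 is composite.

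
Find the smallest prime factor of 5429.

5429 is odd.
Digit sum 20, not divisible by 3.
Ends in 9: not divisible by 5.
7: 5429 = 7·775 + 4
11: 5429 = 11·493 + 6
13: 5429 = 13·417 + 8
17: 5429 = 17·319 + 6
19: 5429 = 19·285 + 14
23: 5429 = 23·236 + 1
29: 5429 = 29·187 + 6
31: 5429 = 31·175 + 4
37: 5429 = 37·146 + 27
41: 5429 = 41·132 + 17
43: 5429 = 43·126 + 11
47: 5429 = 47·115 + 24
53: 5429 = 53·102 + 23
59: 5429 = 59·92 + 1
61: 5429 = 61·89

61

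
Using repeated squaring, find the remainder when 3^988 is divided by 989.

3^1 ≡ 3 (mod 989)
3^2 ≡ 3^2 = 9 ≡ 9 (mod 989)
3^4 ≡ 9^2 = 81 ≡ 81 (mod 989)
3^8 ≡ 81^2 = 6561 ≡ 627 (mod 989)
3^16 ≡ 627^2 = 393129 ≡ 496 (mod 989)
3^32 ≡ 496^2 = 246016 ≡ 744 (mod 989)
3^64 ≡ 744^2 = 553536 ≡ 685 (mod 989)
3^128 ≡ 685^2 = 469225 ≡ 439 (mod 989)
3^256 ≡ 439^2 = 192721 ≡ 855 (mod 989)
3^512 ≡ 855^2 = 731025 ≡ 154 (mod 989)
988 = 512 + 256 + 128 + 64 + 16 + 8 + 4 in binary powers of 2.
So 3^988 ≡ 154 · 855 · 439 · 685 · 496 · 627 · 81 ≡ 685 (mod 989).
Since 685 ≠ 1, base 3 is a Fermat witness: 989 is composite.

685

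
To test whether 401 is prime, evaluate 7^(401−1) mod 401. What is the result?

1

7^1 ≡ 7 (mod 401)
7^2 ≡ 7^2 = 49 ≡ 49 (mod 401)
7^4 ≡ 49^2 = 2401 ≡ 396 (mod 401)
7^8 ≡ 396^2 = 156816 ≡ 25 (mod 401)
7^16 ≡ 25^2 = 625 ≡ 224 (mod 401)
7^32 ≡ 224^2 = 50176 ≡ 51 (mod 401)
7^64 ≡ 51^2 = 2601 ≡ 195 (mod 401)
7^128 ≡ 195^2 = 38025 ≡ 331 (mod 401)
7^256 ≡ 331^2 = 109561 ≡ 88 (mod 401)
400 = 256 + 128 + 16 in binary powers of 2.
So 7^400 ≡ 88 · 331 · 224 ≡ 1 (mod 401).
Since the result is 1, base 7 gives no evidence that 401 is composite.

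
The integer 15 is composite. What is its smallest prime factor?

3

15 is odd.
Digit sum 6, divisible by 3.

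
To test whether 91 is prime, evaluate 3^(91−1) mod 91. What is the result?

3^1 ≡ 3 (mod 91)
3^2 ≡ 3^2 = 9 ≡ 9 (mod 91)
3^4 ≡ 9^2 = 81 ≡ 81 (mod 91)
3^8 ≡ 81^2 = 6561 ≡ 9 (mod 91)
3^16 ≡ 9^2 = 81 ≡ 81 (mod 91)
3^32 ≡ 81^2 = 6561 ≡ 9 (mod 91)
3^64 ≡ 9^2 = 81 ≡ 81 (mod 91)
90 = 64 + 16 + 8 + 2 in binary powers of 2.
So 3^90 ≡ 81 · 81 · 9 · 9 ≡ 1 (mod 91).
Since the result is 1, base 3 gives no evidence that 91 is composite.

1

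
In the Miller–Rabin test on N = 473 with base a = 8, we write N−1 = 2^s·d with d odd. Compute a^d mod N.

469

473 − 1 = 472 = 2^3 · 59, so d = 59.
8^1 ≡ 8 (mod 473)
8^2 ≡ 8^2 = 64 ≡ 64 (mod 473)
8^4 ≡ 64^2 = 4096 ≡ 312 (mod 473)
8^8 ≡ 312^2 = 97344 ≡ 379 (mod 473)
8^16 ≡ 379^2 = 143641 ≡ 322 (mod 473)
8^32 ≡ 322^2 = 103684 ≡ 97 (mod 473)
59 = 32 + 16 + 8 + 2 + 1 in binary powers of 2.
So 8^59 ≡ 97 · 322 · 379 · 64 · 8 ≡ 469 (mod 473).
Squaring chain: 469 → 16 → 256; never reaches −1, so base 8 is a Miller–Rabin witness that 473 is composite.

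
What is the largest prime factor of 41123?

59

41123 = 17 · 2419
2419 = 41 · 59
59 is prime.
So 41123 = 17 · 41 · 59; the largest prime factor is 59.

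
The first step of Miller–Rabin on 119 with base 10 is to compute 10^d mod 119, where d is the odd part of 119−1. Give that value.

119 − 1 = 118 = 2^1 · 59, so d = 59.
10^1 ≡ 10 (mod 119)
10^2 ≡ 10^2 = 100 ≡ 100 (mod 119)
10^4 ≡ 100^2 = 10000 ≡ 4 (mod 119)
10^8 ≡ 4^2 = 16 ≡ 16 (mod 119)
10^16 ≡ 16^2 = 256 ≡ 18 (mod 119)
10^32 ≡ 18^2 = 324 ≡ 86 (mod 119)
59 = 32 + 16 + 8 + 2 + 1 in binary powers of 2.
So 10^59 ≡ 86 · 18 · 16 · 100 · 10 ≡ 54 (mod 119).
Squaring chain: 54; never reaches −1, so base 10 is a Miller–Rabin witness that 119 is composite.

54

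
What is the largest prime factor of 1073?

37

1073 = 29 · 37
37 is prime.
So 1073 = 29 · 37; the largest prime factor is 37.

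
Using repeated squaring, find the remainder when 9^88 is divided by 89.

1

9^1 ≡ 9 (mod 89)
9^2 ≡ 9^2 = 81 ≡ 81 (mod 89)
9^4 ≡ 81^2 = 6561 ≡ 64 (mod 89)
9^8 ≡ 64^2 = 4096 ≡ 2 (mod 89)
9^16 ≡ 2^2 = 4 ≡ 4 (mod 89)
9^32 ≡ 4^2 = 16 ≡ 16 (mod 89)
9^64 ≡ 16^2 = 256 ≡ 78 (mod 89)
88 = 64 + 16 + 8 in binary powers of 2.
So 9^88 ≡ 78 · 4 · 2 ≡ 1 (mod 89).
Since the result is 1, base 9 gives no evidence that 89 is composite.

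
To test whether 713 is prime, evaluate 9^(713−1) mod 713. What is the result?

9^1 ≡ 9 (mod 713)
9^2 ≡ 9^2 = 81 ≡ 81 (mod 713)
9^4 ≡ 81^2 = 6561 ≡ 144 (mod 713)
9^8 ≡ 144^2 = 20736 ≡ 59 (mod 713)
9^16 ≡ 59^2 = 3481 ≡ 629 (mod 713)
9^32 ≡ 629^2 = 395641 ≡ 639 (mod 713)
9^64 ≡ 639^2 = 408321 ≡ 485 (mod 713)
9^128 ≡ 485^2 = 235225 ≡ 648 (mod 713)
9^256 ≡ 648^2 = 419904 ≡ 660 (mod 713)
9^512 ≡ 660^2 = 435600 ≡ 670 (mod 713)
712 = 512 + 128 + 64 + 8 in binary powers of 2.
So 9^712 ≡ 670 · 648 · 485 · 59 ≡ 289 (mod 713).
Since 289 ≠ 1, base 9 is a Fermat witness: 713 is composite.

289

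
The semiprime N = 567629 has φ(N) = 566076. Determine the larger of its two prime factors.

φ(n) = (p−1)(q−1) = n − (p+q) + 1, so p + q = 567629 − 566076 + 1 = 1554.
p and q are the roots of t² − 1554t + 567629 = 0.
Discriminant: 1554² − 4·567629 = 2414916 − 2270516 = 144400; √144400 = 380.
q = (1554 − 380)/2 = 587, p = (1554 + 380)/2 = 967.
Check: 587 · 967 = 567629.

967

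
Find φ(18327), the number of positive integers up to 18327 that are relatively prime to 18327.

Factor: 18327 = 3 · 41 · 149.
φ(18327) = (3−1) · (41−1) · (149−1) = 2 · 40 · 148 = 11840.

11840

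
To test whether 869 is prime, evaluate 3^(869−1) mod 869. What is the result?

3^1 ≡ 3 (mod 869)
3^2 ≡ 3^2 = 9 ≡ 9 (mod 869)
3^4 ≡ 9^2 = 81 ≡ 81 (mod 869)
3^8 ≡ 81^2 = 6561 ≡ 478 (mod 869)
3^16 ≡ 478^2 = 228484 ≡ 806 (mod 869)
3^32 ≡ 806^2 = 649636 ≡ 493 (mod 869)
3^64 ≡ 493^2 = 243049 ≡ 598 (mod 869)
3^128 ≡ 598^2 = 357604 ≡ 445 (mod 869)
3^256 ≡ 445^2 = 198025 ≡ 762 (mod 869)
3^512 ≡ 762^2 = 580644 ≡ 152 (mod 869)
868 = 512 + 256 + 64 + 32 + 4 in binary powers of 2.
So 3^868 ≡ 152 · 762 · 598 · 493 · 81 ≡ 115 (mod 869).
Since 115 ≠ 1, base 3 is a Fermat witness: 869 is composite.

115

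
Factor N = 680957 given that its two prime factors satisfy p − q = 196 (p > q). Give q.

Since p = q + 196, we have 680957 = q(q + 196), so q² + 196q − 680957 = 0.
Discriminant: 196² + 4·680957 = 38416 + 2723828 = 2762244; √2762244 = 1662.
q = (−196 + 1662)/2 = 733, and p = q + 196 = 929.
Check: 733 · 929 = 680957.

733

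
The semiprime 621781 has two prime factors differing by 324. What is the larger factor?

Since p = q + 324, we have 621781 = q(q + 324), so q² + 324q − 621781 = 0.
Discriminant: 324² + 4·621781 = 104976 + 2487124 = 2592100; √2592100 = 1610.
q = (−324 + 1610)/2 = 643, and p = q + 324 = 967.
Check: 643 · 967 = 621781.

967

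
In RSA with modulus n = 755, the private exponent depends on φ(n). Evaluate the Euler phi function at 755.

Factor: 755 = 5 · 151.
φ(755) = (5−1) · (151−1) = 4 · 150 = 600.

600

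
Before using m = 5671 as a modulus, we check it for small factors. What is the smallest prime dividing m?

53

5671 is odd.
Digit sum 19, not divisible by 3.
Ends in 1: not divisible by 5.
7: 5671 = 7·810 + 1
11: 5671 = 11·515 + 6
13: 5671 = 13·436 + 3
17: 5671 = 17·333 + 10
19: 5671 = 19·298 + 9
23: 5671 = 23·246 + 13
29: 5671 = 29·195 + 16
31: 5671 = 31·182 + 29
37: 5671 = 37·153 + 10
41: 5671 = 41·138 + 13
43: 5671 = 43·131 + 38
47: 5671 = 47·120 + 31
53: 5671 = 53·107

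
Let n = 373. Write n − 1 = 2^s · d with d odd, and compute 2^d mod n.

373 − 1 = 372 = 2^2 · 93, so d = 93.
2^1 ≡ 2 (mod 373)
2^2 ≡ 2^2 = 4 ≡ 4 (mod 373)
2^4 ≡ 4^2 = 16 ≡ 16 (mod 373)
2^8 ≡ 16^2 = 256 ≡ 256 (mod 373)
2^16 ≡ 256^2 = 65536 ≡ 261 (mod 373)
2^32 ≡ 261^2 = 68121 ≡ 235 (mod 373)
2^64 ≡ 235^2 = 55225 ≡ 21 (mod 373)
93 = 64 + 16 + 8 + 4 + 1 in binary powers of 2.
So 2^93 ≡ 21 · 261 · 256 · 16 · 2 ≡ 104 (mod 373).
Squaring chain: 104 → 372; reaches −1, so base 2 does not prove 373 composite.

104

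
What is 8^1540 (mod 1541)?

8^1 ≡ 8 (mod 1541)
8^2 ≡ 8^2 = 64 ≡ 64 (mod 1541)
8^4 ≡ 64^2 = 4096 ≡ 1014 (mod 1541)
8^8 ≡ 1014^2 = 1028196 ≡ 349 (mod 1541)
8^16 ≡ 349^2 = 121801 ≡ 62 (mod 1541)
8^32 ≡ 62^2 = 3844 ≡ 762 (mod 1541)
8^64 ≡ 762^2 = 580644 ≡ 1228 (mod 1541)
8^128 ≡ 1228^2 = 1507984 ≡ 886 (mod 1541)
8^256 ≡ 886^2 = 784996 ≡ 627 (mod 1541)
8^512 ≡ 627^2 = 393129 ≡ 174 (mod 1541)
8^1024 ≡ 174^2 = 30276 ≡ 997 (mod 1541)
1540 = 1024 + 512 + 4 in binary powers of 2.
So 8^1540 ≡ 997 · 174 · 1014 ≡ 1 (mod 1541).
Since the result is 1, base 8 gives no evidence that 1541 is composite.

1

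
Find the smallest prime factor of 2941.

2941 is odd.
Digit sum 16, not divisible by 3.
Ends in 1: not divisible by 5.
7: 2941 = 7·420 + 1
11: 2941 = 11·267 + 4
13: 2941 = 13·226 + 3
17: 2941 = 17·173

17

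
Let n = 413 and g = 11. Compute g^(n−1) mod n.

263

11^1 ≡ 11 (mod 413)
11^2 ≡ 11^2 = 121 ≡ 121 (mod 413)
11^4 ≡ 121^2 = 14641 ≡ 186 (mod 413)
11^8 ≡ 186^2 = 34596 ≡ 317 (mod 413)
11^16 ≡ 317^2 = 100489 ≡ 130 (mod 413)
11^32 ≡ 130^2 = 16900 ≡ 380 (mod 413)
11^64 ≡ 380^2 = 144400 ≡ 263 (mod 413)
11^128 ≡ 263^2 = 69169 ≡ 198 (mod 413)
11^256 ≡ 198^2 = 39204 ≡ 382 (mod 413)
412 = 256 + 128 + 16 + 8 + 4 in binary powers of 2.
So 11^412 ≡ 382 · 198 · 130 · 317 · 186 ≡ 263 (mod 413).
Since 263 ≠ 1, base 11 is a Fermat witness: 413 is composite.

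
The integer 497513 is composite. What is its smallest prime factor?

497513 is odd.
Digit sum 29, not divisible by 3.
Ends in 3: not divisible by 5.
7: 497513 = 7·71073 + 2
11: 497513 = 11·45228 + 5
13: 497513 = 13·38270 + 3
17: 497513 = 17·29265 + 8
19: 497513 = 19·26184 + 17
23: 497513 = 23·21631

23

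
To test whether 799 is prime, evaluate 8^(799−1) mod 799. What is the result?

4

8^1 ≡ 8 (mod 799)
8^2 ≡ 8^2 = 64 ≡ 64 (mod 799)
8^4 ≡ 64^2 = 4096 ≡ 101 (mod 799)
8^8 ≡ 101^2 = 10201 ≡ 613 (mod 799)
8^16 ≡ 613^2 = 375769 ≡ 239 (mod 799)
8^32 ≡ 239^2 = 57121 ≡ 392 (mod 799)
8^64 ≡ 392^2 = 153664 ≡ 256 (mod 799)
8^128 ≡ 256^2 = 65536 ≡ 18 (mod 799)
8^256 ≡ 18^2 = 324 ≡ 324 (mod 799)
8^512 ≡ 324^2 = 104976 ≡ 307 (mod 799)
798 = 512 + 256 + 16 + 8 + 4 + 2 in binary powers of 2.
So 8^798 ≡ 307 · 324 · 239 · 613 · 101 · 64 ≡ 4 (mod 799).
Since 4 ≠ 1, base 8 is a Fermat witness: 799 is composite.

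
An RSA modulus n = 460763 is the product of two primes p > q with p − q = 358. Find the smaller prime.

Since p = q + 358, we have 460763 = q(q + 358), so q² + 358q − 460763 = 0.
Discriminant: 358² + 4·460763 = 128164 + 1843052 = 1971216; √1971216 = 1404.
q = (−358 + 1404)/2 = 523, and p = q + 358 = 881.
Check: 523 · 881 = 460763.

523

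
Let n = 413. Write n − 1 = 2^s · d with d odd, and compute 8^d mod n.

309

413 − 1 = 412 = 2^2 · 103, so d = 103.
8^1 ≡ 8 (mod 413)
8^2 ≡ 8^2 = 64 ≡ 64 (mod 413)
8^4 ≡ 64^2 = 4096 ≡ 379 (mod 413)
8^8 ≡ 379^2 = 143641 ≡ 330 (mod 413)
8^16 ≡ 330^2 = 108900 ≡ 281 (mod 413)
8^32 ≡ 281^2 = 78961 ≡ 78 (mod 413)
8^64 ≡ 78^2 = 6084 ≡ 302 (mod 413)
103 = 64 + 32 + 4 + 2 + 1 in binary powers of 2.
So 8^103 ≡ 302 · 78 · 379 · 64 · 8 ≡ 309 (mod 413).
Squaring chain: 309 → 78; never reaches −1, so base 8 is a Miller–Rabin witness that 413 is composite.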